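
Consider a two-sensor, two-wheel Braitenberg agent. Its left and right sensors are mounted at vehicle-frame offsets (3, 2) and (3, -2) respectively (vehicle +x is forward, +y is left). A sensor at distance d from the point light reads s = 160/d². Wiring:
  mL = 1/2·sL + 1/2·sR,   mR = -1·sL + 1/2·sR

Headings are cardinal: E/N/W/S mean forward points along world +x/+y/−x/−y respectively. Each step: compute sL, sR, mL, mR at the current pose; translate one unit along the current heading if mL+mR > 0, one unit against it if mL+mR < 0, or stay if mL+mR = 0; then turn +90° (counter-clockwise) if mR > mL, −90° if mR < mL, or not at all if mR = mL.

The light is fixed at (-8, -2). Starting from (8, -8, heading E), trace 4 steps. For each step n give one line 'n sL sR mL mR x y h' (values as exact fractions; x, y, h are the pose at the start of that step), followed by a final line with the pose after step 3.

n=0: pose=(8,-8,E); sL=160/377, sR=32/85; mL=12832/32045, mR=-7568/32045; mL+mR=5264/32045 → advance +1; mR−mL=-240/377 → turn -1·90°
n=1: pose=(9,-8,S); sL=80/221, sR=80/153; mL=880/1989, mR=-200/1989; mL+mR=40/117 → advance +1; mR−mL=-120/221 → turn -1·90°
n=2: pose=(9,-9,W); sL=160/277, sR=160/221; mL=39840/61217, mR=-13200/61217; mL+mR=26640/61217 → advance +1; mR−mL=-240/277 → turn -1·90°
n=3: pose=(8,-9,N); sL=40/53, sR=8/17; mL=552/901, mR=-468/901; mL+mR=84/901 → advance +1; mR−mL=-60/53 → turn -1·90°

0 160/377 32/85 12832/32045 -7568/32045 8 -8 E
1 80/221 80/153 880/1989 -200/1989 9 -8 S
2 160/277 160/221 39840/61217 -13200/61217 9 -9 W
3 40/53 8/17 552/901 -468/901 8 -9 N
final 8 -8 E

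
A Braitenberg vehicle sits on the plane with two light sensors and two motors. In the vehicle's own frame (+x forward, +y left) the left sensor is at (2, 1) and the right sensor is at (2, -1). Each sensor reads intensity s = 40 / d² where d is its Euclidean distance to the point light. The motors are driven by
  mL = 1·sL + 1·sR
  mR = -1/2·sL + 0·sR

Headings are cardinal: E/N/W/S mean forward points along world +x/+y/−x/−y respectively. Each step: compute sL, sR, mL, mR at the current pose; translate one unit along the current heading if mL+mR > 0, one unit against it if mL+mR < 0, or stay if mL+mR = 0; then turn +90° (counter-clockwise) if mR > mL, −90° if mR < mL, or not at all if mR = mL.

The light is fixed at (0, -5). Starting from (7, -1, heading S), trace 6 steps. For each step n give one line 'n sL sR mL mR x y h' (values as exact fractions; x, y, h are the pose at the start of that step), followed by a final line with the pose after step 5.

n=0: pose=(7,-1,S); sL=10/17, sR=1; mL=27/17, mR=-5/17; mL+mR=22/17 → advance +1; mR−mL=-32/17 → turn -1·90°
n=1: pose=(7,-2,W); sL=40/29, sR=40/41; mL=2800/1189, mR=-20/29; mL+mR=1980/1189 → advance +1; mR−mL=-3620/1189 → turn -1·90°
n=2: pose=(6,-2,N); sL=4/5, sR=20/37; mL=248/185, mR=-2/5; mL+mR=174/185 → advance +1; mR−mL=-322/185 → turn -1·90°
n=3: pose=(6,-1,E); sL=40/89, sR=40/73; mL=6480/6497, mR=-20/89; mL+mR=5020/6497 → advance +1; mR−mL=-7940/6497 → turn -1·90°
n=4: pose=(7,-1,S); sL=10/17, sR=1; mL=27/17, mR=-5/17; mL+mR=22/17 → advance +1; mR−mL=-32/17 → turn -1·90°
n=5: pose=(7,-2,W); sL=40/29, sR=40/41; mL=2800/1189, mR=-20/29; mL+mR=1980/1189 → advance +1; mR−mL=-3620/1189 → turn -1·90°

0 10/17 1 27/17 -5/17 7 -1 S
1 40/29 40/41 2800/1189 -20/29 7 -2 W
2 4/5 20/37 248/185 -2/5 6 -2 N
3 40/89 40/73 6480/6497 -20/89 6 -1 E
4 10/17 1 27/17 -5/17 7 -1 S
5 40/29 40/41 2800/1189 -20/29 7 -2 W
final 6 -2 N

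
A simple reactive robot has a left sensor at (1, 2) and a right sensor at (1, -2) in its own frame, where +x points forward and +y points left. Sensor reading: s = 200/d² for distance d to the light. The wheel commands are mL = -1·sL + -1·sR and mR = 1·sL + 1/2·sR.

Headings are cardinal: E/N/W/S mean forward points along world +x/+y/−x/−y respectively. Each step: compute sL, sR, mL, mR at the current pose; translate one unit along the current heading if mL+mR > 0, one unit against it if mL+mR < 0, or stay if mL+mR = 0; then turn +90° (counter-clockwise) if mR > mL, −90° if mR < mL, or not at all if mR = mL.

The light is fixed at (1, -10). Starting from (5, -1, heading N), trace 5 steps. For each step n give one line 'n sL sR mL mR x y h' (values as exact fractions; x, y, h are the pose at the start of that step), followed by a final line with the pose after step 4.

n=0: pose=(5,-1,N); sL=25/13, sR=25/17; mL=-750/221, mR=1175/442; mL+mR=-25/34 → advance -1; mR−mL=2675/442 → turn +1·90°
n=1: pose=(5,-2,W); sL=40/9, sR=200/109; mL=-6160/981, mR=5260/981; mL+mR=-100/109 → advance -1; mR−mL=11420/981 → turn +1·90°
n=2: pose=(6,-2,S); sL=100/49, sR=100/29; mL=-7800/1421, mR=5350/1421; mL+mR=-50/29 → advance -1; mR−mL=13150/1421 → turn +1·90°
n=3: pose=(6,-1,E); sL=200/157, sR=40/17; mL=-9680/2669, mR=6540/2669; mL+mR=-20/17 → advance -1; mR−mL=16220/2669 → turn +1·90°
n=4: pose=(5,-1,N); sL=25/13, sR=25/17; mL=-750/221, mR=1175/442; mL+mR=-25/34 → advance -1; mR−mL=2675/442 → turn +1·90°

0 25/13 25/17 -750/221 1175/442 5 -1 N
1 40/9 200/109 -6160/981 5260/981 5 -2 W
2 100/49 100/29 -7800/1421 5350/1421 6 -2 S
3 200/157 40/17 -9680/2669 6540/2669 6 -1 E
4 25/13 25/17 -750/221 1175/442 5 -1 N
final 5 -2 W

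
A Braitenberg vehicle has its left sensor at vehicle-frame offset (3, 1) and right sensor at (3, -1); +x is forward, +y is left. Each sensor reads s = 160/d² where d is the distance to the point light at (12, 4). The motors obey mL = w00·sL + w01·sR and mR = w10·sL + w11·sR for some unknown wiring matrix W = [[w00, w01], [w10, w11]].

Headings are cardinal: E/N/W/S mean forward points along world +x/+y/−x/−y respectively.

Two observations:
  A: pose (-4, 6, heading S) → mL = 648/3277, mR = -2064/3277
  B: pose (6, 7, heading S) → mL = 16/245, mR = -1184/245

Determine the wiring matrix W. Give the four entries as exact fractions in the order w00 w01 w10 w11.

obs A: pose=(-4,6,S) → sL=80/113, sR=16/29, mL=648/3277, mR=-2064/3277
obs B: pose=(6,7,S) → sL=32/5, sR=160/49, mL=16/245, mR=-1184/245
sensor matrix S = [[80/113, 16/29], [32/5, 160/49]]; det S = -978944/802865
solve [mL_A; mL_B] = S·[w00; w01] and [mR_A; mR_B] = S·[w10; w11]:
  w00 = -1/2, w01 = 1, w10 = -1/2, w11 = -1/2

-1/2 1 -1/2 -1/2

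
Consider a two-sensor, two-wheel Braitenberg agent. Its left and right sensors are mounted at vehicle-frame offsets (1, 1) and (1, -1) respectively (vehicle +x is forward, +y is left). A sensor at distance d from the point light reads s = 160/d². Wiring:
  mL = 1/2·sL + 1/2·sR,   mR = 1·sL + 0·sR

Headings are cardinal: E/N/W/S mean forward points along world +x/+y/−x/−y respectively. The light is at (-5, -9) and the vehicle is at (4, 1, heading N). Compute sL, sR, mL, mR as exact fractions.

32/37 160/221 6496/8177 32/37

left sensor world pos  = (3, 2); dL² = 185
right sensor world pos = (5, 2); dR² = 221
sL = 160/185 = 32/37
sR = 160/221 = 160/221
mL = 1/2·sL + 1/2·sR = 6496/8177
mR = 1·sL + 0·sR = 32/37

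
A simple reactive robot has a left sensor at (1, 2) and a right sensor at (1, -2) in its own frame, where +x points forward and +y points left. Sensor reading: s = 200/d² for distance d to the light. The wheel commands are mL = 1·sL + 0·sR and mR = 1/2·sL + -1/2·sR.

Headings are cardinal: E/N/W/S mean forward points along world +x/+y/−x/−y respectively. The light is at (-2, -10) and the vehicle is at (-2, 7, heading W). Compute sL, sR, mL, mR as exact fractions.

left sensor world pos  = (-3, 5); dL² = 226
right sensor world pos = (-3, 9); dR² = 362
sL = 200/226 = 100/113
sR = 200/362 = 100/181
mL = 1·sL + 0·sR = 100/113
mR = 1/2·sL + -1/2·sR = 3400/20453

100/113 100/181 100/113 3400/20453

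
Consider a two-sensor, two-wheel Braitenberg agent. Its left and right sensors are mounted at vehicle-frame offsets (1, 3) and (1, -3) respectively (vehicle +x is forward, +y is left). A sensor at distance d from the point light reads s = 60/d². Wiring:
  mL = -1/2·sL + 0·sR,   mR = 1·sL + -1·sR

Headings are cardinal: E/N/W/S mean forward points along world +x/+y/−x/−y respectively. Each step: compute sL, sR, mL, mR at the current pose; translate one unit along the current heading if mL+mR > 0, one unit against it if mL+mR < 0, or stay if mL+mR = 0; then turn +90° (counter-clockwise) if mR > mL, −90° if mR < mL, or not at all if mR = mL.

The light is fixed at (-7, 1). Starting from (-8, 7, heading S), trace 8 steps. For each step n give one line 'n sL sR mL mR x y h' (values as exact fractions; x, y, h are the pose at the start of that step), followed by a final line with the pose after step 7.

0 60/29 60/41 -30/29 720/1189 -8 7 S
1 3/5 15/4 -3/10 -63/20 -8 8 E
2 60/37 60/61 -30/37 1440/2257 -9 8 S
3 30/61 30/13 -15/61 -1440/793 -9 9 E
4 60/49 12/17 -30/49 432/833 -10 9 S
5 15/37 3/2 -15/74 -81/74 -10 10 E
6 12/13 60/113 -6/13 576/1469 -11 10 S
7 30/89 30/29 -15/89 -1800/2581 -11 11 E
final -12 11 S

n=0: pose=(-8,7,S); sL=60/29, sR=60/41; mL=-30/29, mR=720/1189; mL+mR=-510/1189 → advance -1; mR−mL=1950/1189 → turn +1·90°
n=1: pose=(-8,8,E); sL=3/5, sR=15/4; mL=-3/10, mR=-63/20; mL+mR=-69/20 → advance -1; mR−mL=-57/20 → turn -1·90°
n=2: pose=(-9,8,S); sL=60/37, sR=60/61; mL=-30/37, mR=1440/2257; mL+mR=-390/2257 → advance -1; mR−mL=3270/2257 → turn +1·90°
n=3: pose=(-9,9,E); sL=30/61, sR=30/13; mL=-15/61, mR=-1440/793; mL+mR=-1635/793 → advance -1; mR−mL=-1245/793 → turn -1·90°
n=4: pose=(-10,9,S); sL=60/49, sR=12/17; mL=-30/49, mR=432/833; mL+mR=-78/833 → advance -1; mR−mL=942/833 → turn +1·90°
n=5: pose=(-10,10,E); sL=15/37, sR=3/2; mL=-15/74, mR=-81/74; mL+mR=-48/37 → advance -1; mR−mL=-33/37 → turn -1·90°
n=6: pose=(-11,10,S); sL=12/13, sR=60/113; mL=-6/13, mR=576/1469; mL+mR=-102/1469 → advance -1; mR−mL=1254/1469 → turn +1·90°
n=7: pose=(-11,11,E); sL=30/89, sR=30/29; mL=-15/89, mR=-1800/2581; mL+mR=-2235/2581 → advance -1; mR−mL=-1365/2581 → turn -1·90°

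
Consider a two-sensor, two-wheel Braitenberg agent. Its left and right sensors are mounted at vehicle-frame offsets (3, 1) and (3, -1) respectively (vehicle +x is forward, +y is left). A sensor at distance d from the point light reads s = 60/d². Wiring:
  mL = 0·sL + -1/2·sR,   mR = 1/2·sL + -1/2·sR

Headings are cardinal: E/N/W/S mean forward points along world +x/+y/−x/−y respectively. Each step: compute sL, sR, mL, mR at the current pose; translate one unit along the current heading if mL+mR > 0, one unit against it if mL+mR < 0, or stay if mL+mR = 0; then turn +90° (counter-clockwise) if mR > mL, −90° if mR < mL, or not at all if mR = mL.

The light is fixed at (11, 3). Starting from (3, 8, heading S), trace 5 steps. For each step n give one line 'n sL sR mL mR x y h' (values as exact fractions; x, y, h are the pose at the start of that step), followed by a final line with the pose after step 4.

0 60/53 12/17 -6/17 192/901 3 8 S
1 30/37 6/5 -3/5 -36/185 3 9 E
2 60/181 12/29 -6/29 -216/5249 2 9 N
3 3/8 1/3 -1/6 1/48 2 8 W
4 60/53 12/17 -6/17 192/901 3 8 S
final 3 9 E

n=0: pose=(3,8,S); sL=60/53, sR=12/17; mL=-6/17, mR=192/901; mL+mR=-126/901 → advance -1; mR−mL=30/53 → turn +1·90°
n=1: pose=(3,9,E); sL=30/37, sR=6/5; mL=-3/5, mR=-36/185; mL+mR=-147/185 → advance -1; mR−mL=15/37 → turn +1·90°
n=2: pose=(2,9,N); sL=60/181, sR=12/29; mL=-6/29, mR=-216/5249; mL+mR=-1302/5249 → advance -1; mR−mL=30/181 → turn +1·90°
n=3: pose=(2,8,W); sL=3/8, sR=1/3; mL=-1/6, mR=1/48; mL+mR=-7/48 → advance -1; mR−mL=3/16 → turn +1·90°
n=4: pose=(3,8,S); sL=60/53, sR=12/17; mL=-6/17, mR=192/901; mL+mR=-126/901 → advance -1; mR−mL=30/53 → turn +1·90°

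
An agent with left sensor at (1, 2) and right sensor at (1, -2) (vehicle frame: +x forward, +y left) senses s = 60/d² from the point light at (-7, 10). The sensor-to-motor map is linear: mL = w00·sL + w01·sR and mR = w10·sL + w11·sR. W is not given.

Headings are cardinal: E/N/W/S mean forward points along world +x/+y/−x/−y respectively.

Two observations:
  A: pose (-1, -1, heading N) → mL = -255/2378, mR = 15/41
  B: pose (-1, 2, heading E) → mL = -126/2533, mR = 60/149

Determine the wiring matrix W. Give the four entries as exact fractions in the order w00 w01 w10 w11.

1/2 -1 0 1

obs A: pose=(-1,-1,N) → sL=15/29, sR=15/41, mL=-255/2378, mR=15/41
obs B: pose=(-1,2,E) → sL=12/17, sR=60/149, mL=-126/2533, mR=60/149
sensor matrix S = [[15/29, 15/41], [12/17, 60/149]]; det S = -150480/3011737
solve [mL_A; mL_B] = S·[w00; w01] and [mR_A; mR_B] = S·[w10; w11]:
  w00 = 1/2, w01 = -1, w10 = 0, w11 = 1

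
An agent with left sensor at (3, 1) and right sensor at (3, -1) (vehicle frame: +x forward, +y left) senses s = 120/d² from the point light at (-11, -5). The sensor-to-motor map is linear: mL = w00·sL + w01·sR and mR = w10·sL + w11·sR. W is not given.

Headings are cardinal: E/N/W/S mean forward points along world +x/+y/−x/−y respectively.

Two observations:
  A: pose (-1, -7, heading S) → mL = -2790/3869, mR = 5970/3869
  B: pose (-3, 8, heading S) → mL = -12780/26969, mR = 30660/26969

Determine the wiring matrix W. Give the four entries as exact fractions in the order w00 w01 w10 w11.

1/2 -1 1/2 1

obs A: pose=(-1,-7,S) → sL=60/73, sR=60/53, mL=-2790/3869, mR=5970/3869
obs B: pose=(-3,8,S) → sL=120/181, sR=120/149, mL=-12780/26969, mR=30660/26969
sensor matrix S = [[60/73, 60/53], [120/181, 120/149]]; det S = -9244800/104343061
solve [mL_A; mL_B] = S·[w00; w01] and [mR_A; mR_B] = S·[w10; w11]:
  w00 = 1/2, w01 = -1, w10 = 1/2, w11 = 1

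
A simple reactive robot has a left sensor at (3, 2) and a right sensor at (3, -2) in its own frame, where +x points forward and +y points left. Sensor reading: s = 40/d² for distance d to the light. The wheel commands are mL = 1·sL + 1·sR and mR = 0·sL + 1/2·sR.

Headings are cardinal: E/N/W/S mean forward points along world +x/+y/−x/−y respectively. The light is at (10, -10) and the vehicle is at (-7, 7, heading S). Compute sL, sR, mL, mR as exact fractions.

40/421 40/557 39120/234497 20/557

left sensor world pos  = (-5, 4); dL² = 421
right sensor world pos = (-9, 4); dR² = 557
sL = 40/421 = 40/421
sR = 40/557 = 40/557
mL = 1·sL + 1·sR = 39120/234497
mR = 0·sL + 1/2·sR = 20/557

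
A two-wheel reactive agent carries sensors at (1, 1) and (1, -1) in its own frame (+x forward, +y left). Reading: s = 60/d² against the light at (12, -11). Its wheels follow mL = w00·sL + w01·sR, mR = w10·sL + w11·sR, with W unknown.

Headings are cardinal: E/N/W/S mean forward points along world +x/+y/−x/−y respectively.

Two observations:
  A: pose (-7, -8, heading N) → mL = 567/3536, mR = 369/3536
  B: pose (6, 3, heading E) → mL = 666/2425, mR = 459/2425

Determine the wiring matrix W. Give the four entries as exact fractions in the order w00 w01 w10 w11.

1/2 1/2 -1/2 1

obs A: pose=(-7,-8,N) → sL=15/104, sR=3/17, mL=567/3536, mR=369/3536
obs B: pose=(6,3,E) → sL=6/25, sR=30/97, mL=666/2425, mR=459/2425
sensor matrix S = [[15/104, 3/17], [6/25, 30/97]]; det S = 4833/2143700
solve [mL_A; mL_B] = S·[w00; w01] and [mR_A; mR_B] = S·[w10; w11]:
  w00 = 1/2, w01 = 1/2, w10 = -1/2, w11 = 1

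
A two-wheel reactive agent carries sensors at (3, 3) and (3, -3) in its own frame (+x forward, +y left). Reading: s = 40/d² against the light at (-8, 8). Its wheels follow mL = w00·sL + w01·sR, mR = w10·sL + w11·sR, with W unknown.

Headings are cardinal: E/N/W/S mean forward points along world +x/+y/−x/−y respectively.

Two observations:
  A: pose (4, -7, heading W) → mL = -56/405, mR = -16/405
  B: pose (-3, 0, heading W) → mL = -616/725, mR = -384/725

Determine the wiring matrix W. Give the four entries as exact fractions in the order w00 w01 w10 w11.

-1/2 -1/2 1/2 -1/2

obs A: pose=(4,-7,W) → sL=8/81, sR=8/45, mL=-56/405, mR=-16/405
obs B: pose=(-3,0,W) → sL=8/25, sR=40/29, mL=-616/725, mR=-384/725
sensor matrix S = [[8/81, 8/45], [8/25, 40/29]]; det S = 23296/293625
solve [mL_A; mL_B] = S·[w00; w01] and [mR_A; mR_B] = S·[w10; w11]:
  w00 = -1/2, w01 = -1/2, w10 = 1/2, w11 = -1/2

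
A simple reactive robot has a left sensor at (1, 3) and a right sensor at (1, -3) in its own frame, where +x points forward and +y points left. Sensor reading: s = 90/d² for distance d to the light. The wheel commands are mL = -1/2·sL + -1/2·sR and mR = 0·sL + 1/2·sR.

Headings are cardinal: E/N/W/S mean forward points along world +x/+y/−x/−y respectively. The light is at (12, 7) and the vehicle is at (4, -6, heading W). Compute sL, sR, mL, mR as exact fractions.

90/337 90/181 -23310/60997 45/181

left sensor world pos  = (3, -9); dL² = 337
right sensor world pos = (3, -3); dR² = 181
sL = 90/337 = 90/337
sR = 90/181 = 90/181
mL = -1/2·sL + -1/2·sR = -23310/60997
mR = 0·sL + 1/2·sR = 45/181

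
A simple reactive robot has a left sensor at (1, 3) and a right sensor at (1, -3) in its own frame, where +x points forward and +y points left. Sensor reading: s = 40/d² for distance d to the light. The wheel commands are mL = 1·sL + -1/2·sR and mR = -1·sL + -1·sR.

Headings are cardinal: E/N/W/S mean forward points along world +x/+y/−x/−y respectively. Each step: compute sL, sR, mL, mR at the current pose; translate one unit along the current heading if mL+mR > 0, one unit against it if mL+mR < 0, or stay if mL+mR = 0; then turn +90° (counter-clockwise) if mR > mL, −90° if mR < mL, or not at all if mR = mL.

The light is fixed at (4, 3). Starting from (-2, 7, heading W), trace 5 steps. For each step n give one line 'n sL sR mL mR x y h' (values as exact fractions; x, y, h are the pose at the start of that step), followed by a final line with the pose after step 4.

n=0: pose=(-2,7,W); sL=4/5, sR=20/49; mL=146/245, mR=-296/245; mL+mR=-30/49 → advance -1; mR−mL=-442/245 → turn -1·90°
n=1: pose=(-1,7,N); sL=40/89, sR=40/29; mL=-620/2581, mR=-4720/2581; mL+mR=-60/29 → advance -1; mR−mL=-4100/2581 → turn -1·90°
n=2: pose=(-1,6,E); sL=10/13, sR=5/2; mL=-25/52, mR=-85/26; mL+mR=-15/4 → advance -1; mR−mL=-145/52 → turn -1·90°
n=3: pose=(-2,6,S); sL=40/13, sR=8/17; mL=628/221, mR=-784/221; mL+mR=-12/17 → advance -1; mR−mL=-1412/221 → turn -1·90°
n=4: pose=(-2,7,W); sL=4/5, sR=20/49; mL=146/245, mR=-296/245; mL+mR=-30/49 → advance -1; mR−mL=-442/245 → turn -1·90°

0 4/5 20/49 146/245 -296/245 -2 7 W
1 40/89 40/29 -620/2581 -4720/2581 -1 7 N
2 10/13 5/2 -25/52 -85/26 -1 6 E
3 40/13 8/17 628/221 -784/221 -2 6 S
4 4/5 20/49 146/245 -296/245 -2 7 W
final -1 7 N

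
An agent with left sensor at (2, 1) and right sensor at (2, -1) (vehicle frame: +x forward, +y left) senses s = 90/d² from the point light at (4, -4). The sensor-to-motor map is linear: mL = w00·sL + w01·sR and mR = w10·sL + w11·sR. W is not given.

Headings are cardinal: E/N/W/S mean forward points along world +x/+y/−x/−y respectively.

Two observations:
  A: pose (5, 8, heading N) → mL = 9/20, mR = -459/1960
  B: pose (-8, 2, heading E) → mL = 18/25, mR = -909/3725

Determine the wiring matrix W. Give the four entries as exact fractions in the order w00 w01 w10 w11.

0 1 -1 1/2

obs A: pose=(5,8,N) → sL=45/98, sR=9/20, mL=9/20, mR=-459/1960
obs B: pose=(-8,2,E) → sL=90/149, sR=18/25, mL=18/25, mR=-909/3725
sensor matrix S = [[45/98, 9/20], [90/149, 18/25]]; det S = 4293/73010
solve [mL_A; mL_B] = S·[w00; w01] and [mR_A; mR_B] = S·[w10; w11]:
  w00 = 0, w01 = 1, w10 = -1, w11 = 1/2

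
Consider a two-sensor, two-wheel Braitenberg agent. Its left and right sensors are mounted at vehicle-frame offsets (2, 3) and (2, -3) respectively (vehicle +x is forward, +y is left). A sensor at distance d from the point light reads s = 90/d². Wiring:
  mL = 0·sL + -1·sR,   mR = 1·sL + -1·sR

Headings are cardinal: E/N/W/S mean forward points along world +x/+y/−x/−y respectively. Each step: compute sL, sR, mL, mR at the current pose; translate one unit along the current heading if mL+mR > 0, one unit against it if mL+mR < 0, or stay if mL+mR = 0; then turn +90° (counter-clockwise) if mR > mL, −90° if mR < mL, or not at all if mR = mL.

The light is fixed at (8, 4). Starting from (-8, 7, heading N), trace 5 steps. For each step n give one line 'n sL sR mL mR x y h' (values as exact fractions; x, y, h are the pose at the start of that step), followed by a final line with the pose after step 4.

n=0: pose=(-8,7,N); sL=45/193, sR=45/97; mL=-45/97, mR=-4320/18721; mL+mR=-13005/18721 → advance -1; mR−mL=45/193 → turn +1·90°
n=1: pose=(-8,6,W); sL=18/65, sR=90/349; mL=-90/349, mR=432/22685; mL+mR=-5418/22685 → advance -1; mR−mL=18/65 → turn +1·90°
n=2: pose=(-7,6,S); sL=5/8, sR=5/18; mL=-5/18, mR=25/72; mL+mR=5/72 → advance +1; mR−mL=5/8 → turn +1·90°
n=3: pose=(-7,5,E); sL=18/37, sR=90/173; mL=-90/173, mR=-216/6401; mL+mR=-3546/6401 → advance -1; mR−mL=18/37 → turn +1·90°
n=4: pose=(-8,5,N); sL=9/37, sR=45/89; mL=-45/89, mR=-864/3293; mL+mR=-2529/3293 → advance -1; mR−mL=9/37 → turn +1·90°

0 45/193 45/97 -45/97 -4320/18721 -8 7 N
1 18/65 90/349 -90/349 432/22685 -8 6 W
2 5/8 5/18 -5/18 25/72 -7 6 S
3 18/37 90/173 -90/173 -216/6401 -7 5 E
4 9/37 45/89 -45/89 -864/3293 -8 5 N
final -8 4 W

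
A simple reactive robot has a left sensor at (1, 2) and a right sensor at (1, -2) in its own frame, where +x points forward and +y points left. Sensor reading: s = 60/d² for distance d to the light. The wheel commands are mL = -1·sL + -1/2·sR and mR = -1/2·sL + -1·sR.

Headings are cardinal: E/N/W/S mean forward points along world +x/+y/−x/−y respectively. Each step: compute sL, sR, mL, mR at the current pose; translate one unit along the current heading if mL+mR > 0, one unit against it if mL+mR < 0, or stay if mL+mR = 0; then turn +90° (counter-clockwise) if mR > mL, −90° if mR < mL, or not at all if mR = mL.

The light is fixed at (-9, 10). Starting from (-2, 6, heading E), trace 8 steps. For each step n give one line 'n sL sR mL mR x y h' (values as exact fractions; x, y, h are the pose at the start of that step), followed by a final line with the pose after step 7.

n=0: pose=(-2,6,E); sL=15/17, sR=3/5; mL=-201/170, mR=-177/170; mL+mR=-189/85 → advance -1; mR−mL=12/85 → turn +1·90°
n=1: pose=(-3,6,N); sL=12/5, sR=60/73; mL=-1026/365, mR=-738/365; mL+mR=-1764/365 → advance -1; mR−mL=288/365 → turn +1·90°
n=2: pose=(-3,5,W); sL=30/37, sR=30/17; mL=-1065/629, mR=-1365/629; mL+mR=-2430/629 → advance -1; mR−mL=-300/629 → turn -1·90°
n=3: pose=(-2,5,N); sL=60/41, sR=60/97; mL=-7050/3977, mR=-5370/3977; mL+mR=-12420/3977 → advance -1; mR−mL=1680/3977 → turn +1·90°
n=4: pose=(-2,4,W); sL=3/5, sR=15/13; mL=-153/130, mR=-189/130; mL+mR=-171/65 → advance -1; mR−mL=-18/65 → turn -1·90°
n=5: pose=(-1,4,N); sL=60/61, sR=12/25; mL=-1866/1525, mR=-1482/1525; mL+mR=-3348/1525 → advance -1; mR−mL=384/1525 → turn +1·90°
n=6: pose=(-1,3,W); sL=6/13, sR=30/37; mL=-417/481, mR=-501/481; mL+mR=-918/481 → advance -1; mR−mL=-84/481 → turn -1·90°
n=7: pose=(0,3,N); sL=12/17, sR=60/157; mL=-2394/2669, mR=-1962/2669; mL+mR=-4356/2669 → advance -1; mR−mL=432/2669 → turn +1·90°

0 15/17 3/5 -201/170 -177/170 -2 6 E
1 12/5 60/73 -1026/365 -738/365 -3 6 N
2 30/37 30/17 -1065/629 -1365/629 -3 5 W
3 60/41 60/97 -7050/3977 -5370/3977 -2 5 N
4 3/5 15/13 -153/130 -189/130 -2 4 W
5 60/61 12/25 -1866/1525 -1482/1525 -1 4 N
6 6/13 30/37 -417/481 -501/481 -1 3 W
7 12/17 60/157 -2394/2669 -1962/2669 0 3 N
final 0 2 W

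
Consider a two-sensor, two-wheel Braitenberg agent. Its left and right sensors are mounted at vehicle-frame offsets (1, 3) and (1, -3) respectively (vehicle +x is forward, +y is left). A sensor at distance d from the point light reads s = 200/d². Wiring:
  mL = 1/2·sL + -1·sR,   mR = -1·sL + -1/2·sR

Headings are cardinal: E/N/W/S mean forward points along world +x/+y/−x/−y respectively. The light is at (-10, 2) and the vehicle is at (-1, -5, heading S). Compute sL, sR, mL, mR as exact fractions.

25/26 2 -79/52 -51/26

left sensor world pos  = (2, -6); dL² = 208
right sensor world pos = (-4, -6); dR² = 100
sL = 200/208 = 25/26
sR = 200/100 = 2
mL = 1/2·sL + -1·sR = -79/52
mR = -1·sL + -1/2·sR = -51/26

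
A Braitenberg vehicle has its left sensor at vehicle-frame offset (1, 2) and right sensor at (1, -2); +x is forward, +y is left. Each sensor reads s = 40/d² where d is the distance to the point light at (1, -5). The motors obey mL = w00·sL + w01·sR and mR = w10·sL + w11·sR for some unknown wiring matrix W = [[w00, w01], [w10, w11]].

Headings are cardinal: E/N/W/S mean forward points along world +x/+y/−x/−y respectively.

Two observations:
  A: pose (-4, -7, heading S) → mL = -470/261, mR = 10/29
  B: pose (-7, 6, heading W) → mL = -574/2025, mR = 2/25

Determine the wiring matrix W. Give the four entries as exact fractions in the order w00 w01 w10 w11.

-1/2 -1 0 1/2

obs A: pose=(-4,-7,S) → sL=20/9, sR=20/29, mL=-470/261, mR=10/29
obs B: pose=(-7,6,W) → sL=20/81, sR=4/25, mL=-574/2025, mR=2/25
sensor matrix S = [[20/9, 20/29], [20/81, 4/25]]; det S = 2176/11745
solve [mL_A; mL_B] = S·[w00; w01] and [mR_A; mR_B] = S·[w10; w11]:
  w00 = -1/2, w01 = -1, w10 = 0, w11 = 1/2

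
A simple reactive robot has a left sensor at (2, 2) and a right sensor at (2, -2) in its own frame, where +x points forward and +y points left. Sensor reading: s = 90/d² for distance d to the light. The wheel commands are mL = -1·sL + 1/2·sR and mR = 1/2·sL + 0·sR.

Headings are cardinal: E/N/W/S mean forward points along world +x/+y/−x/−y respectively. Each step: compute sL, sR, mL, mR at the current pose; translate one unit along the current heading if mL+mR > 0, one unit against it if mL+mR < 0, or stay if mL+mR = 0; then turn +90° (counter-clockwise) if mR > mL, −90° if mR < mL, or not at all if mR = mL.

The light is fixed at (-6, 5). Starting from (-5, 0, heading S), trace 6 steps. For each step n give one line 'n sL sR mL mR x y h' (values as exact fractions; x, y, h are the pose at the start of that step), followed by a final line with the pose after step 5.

n=0: pose=(-5,0,S); sL=45/29, sR=9/5; mL=-189/290, mR=45/58; mL+mR=18/145 → advance +1; mR−mL=207/145 → turn +1·90°
n=1: pose=(-5,-1,E); sL=18/5, sR=90/73; mL=-1089/365, mR=9/5; mL+mR=-432/365 → advance -1; mR−mL=1746/365 → turn +1·90°
n=2: pose=(-6,-1,N); sL=9/2, sR=9/2; mL=-9/4, mR=9/4; mL+mR=0 → advance +0; mR−mL=9/2 → turn +1·90°
n=3: pose=(-6,-1,W); sL=45/34, sR=9/2; mL=63/68, mR=45/68; mL+mR=27/17 → advance +1; mR−mL=-9/34 → turn -1·90°
n=4: pose=(-7,-1,N); sL=18/5, sR=90/17; mL=-81/85, mR=9/5; mL+mR=72/85 → advance +1; mR−mL=234/85 → turn +1·90°
n=5: pose=(-7,0,W); sL=45/29, sR=5; mL=55/58, mR=45/58; mL+mR=50/29 → advance +1; mR−mL=-5/29 → turn -1·90°

0 45/29 9/5 -189/290 45/58 -5 0 S
1 18/5 90/73 -1089/365 9/5 -5 -1 E
2 9/2 9/2 -9/4 9/4 -6 -1 N
3 45/34 9/2 63/68 45/68 -6 -1 W
4 18/5 90/17 -81/85 9/5 -7 -1 N
5 45/29 5 55/58 45/58 -7 0 W
final -8 0 N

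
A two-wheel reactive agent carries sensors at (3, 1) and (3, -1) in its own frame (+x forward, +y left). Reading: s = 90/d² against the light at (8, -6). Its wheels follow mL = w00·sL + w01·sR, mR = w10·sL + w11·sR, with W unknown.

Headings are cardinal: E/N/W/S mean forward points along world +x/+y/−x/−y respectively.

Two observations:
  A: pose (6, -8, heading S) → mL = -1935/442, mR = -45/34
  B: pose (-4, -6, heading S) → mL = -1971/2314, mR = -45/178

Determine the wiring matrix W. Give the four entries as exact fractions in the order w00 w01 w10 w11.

obs A: pose=(6,-8,S) → sL=45/13, sR=45/17, mL=-1935/442, mR=-45/34
obs B: pose=(-4,-6,S) → sL=9/13, sR=45/89, mL=-1971/2314, mR=-45/178
sensor matrix S = [[45/13, 45/17], [9/13, 45/89]]; det S = -1620/19669
solve [mL_A; mL_B] = S·[w00; w01] and [mR_A; mR_B] = S·[w10; w11]:
  w00 = -1/2, w01 = -1, w10 = 0, w11 = -1/2

-1/2 -1 0 -1/2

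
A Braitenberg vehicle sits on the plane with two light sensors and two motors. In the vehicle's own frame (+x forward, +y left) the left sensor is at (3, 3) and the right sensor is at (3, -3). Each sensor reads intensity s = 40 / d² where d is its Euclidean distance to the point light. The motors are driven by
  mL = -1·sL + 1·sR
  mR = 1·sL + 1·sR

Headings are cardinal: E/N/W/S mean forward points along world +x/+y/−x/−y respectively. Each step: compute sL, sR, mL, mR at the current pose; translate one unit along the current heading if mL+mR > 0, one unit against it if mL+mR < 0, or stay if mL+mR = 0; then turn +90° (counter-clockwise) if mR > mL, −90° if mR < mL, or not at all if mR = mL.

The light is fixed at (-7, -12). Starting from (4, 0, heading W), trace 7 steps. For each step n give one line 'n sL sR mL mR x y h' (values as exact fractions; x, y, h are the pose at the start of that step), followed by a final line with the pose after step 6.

n=0: pose=(4,0,W); sL=8/29, sR=40/289; mL=-1152/8381, mR=3472/8381; mL+mR=80/289 → advance +1; mR−mL=16/29 → turn +1·90°
n=1: pose=(3,0,S); sL=4/25, sR=4/13; mL=48/325, mR=152/325; mL+mR=8/13 → advance +1; mR−mL=8/25 → turn +1·90°
n=2: pose=(3,-1,E); sL=8/73, sR=40/233; mL=1056/17009, mR=4784/17009; mL+mR=80/233 → advance +1; mR−mL=16/73 → turn +1·90°
n=3: pose=(4,-1,N); sL=2/13, sR=5/49; mL=-33/637, mR=163/637; mL+mR=10/49 → advance +1; mR−mL=4/13 → turn +1·90°
n=4: pose=(4,0,W); sL=8/29, sR=40/289; mL=-1152/8381, mR=3472/8381; mL+mR=80/289 → advance +1; mR−mL=16/29 → turn +1·90°
n=5: pose=(3,0,S); sL=4/25, sR=4/13; mL=48/325, mR=152/325; mL+mR=8/13 → advance +1; mR−mL=8/25 → turn +1·90°
n=6: pose=(3,-1,E); sL=8/73, sR=40/233; mL=1056/17009, mR=4784/17009; mL+mR=80/233 → advance +1; mR−mL=16/73 → turn +1·90°

0 8/29 40/289 -1152/8381 3472/8381 4 0 W
1 4/25 4/13 48/325 152/325 3 0 S
2 8/73 40/233 1056/17009 4784/17009 3 -1 E
3 2/13 5/49 -33/637 163/637 4 -1 N
4 8/29 40/289 -1152/8381 3472/8381 4 0 W
5 4/25 4/13 48/325 152/325 3 0 S
6 8/73 40/233 1056/17009 4784/17009 3 -1 E
final 4 -1 N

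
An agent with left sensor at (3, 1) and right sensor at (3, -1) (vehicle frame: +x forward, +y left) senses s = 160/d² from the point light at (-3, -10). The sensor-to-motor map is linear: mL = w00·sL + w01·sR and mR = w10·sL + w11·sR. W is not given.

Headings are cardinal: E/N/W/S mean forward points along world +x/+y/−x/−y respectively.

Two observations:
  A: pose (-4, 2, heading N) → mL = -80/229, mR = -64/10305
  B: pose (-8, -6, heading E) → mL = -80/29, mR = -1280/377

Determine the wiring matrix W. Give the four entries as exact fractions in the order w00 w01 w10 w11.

-1/2 0 1/2 -1/2

obs A: pose=(-4,2,N) → sL=160/229, sR=32/45, mL=-80/229, mR=-64/10305
obs B: pose=(-8,-6,E) → sL=160/29, sR=160/13, mL=-80/29, mR=-1280/377
sensor matrix S = [[160/229, 32/45], [160/29, 160/13]]; det S = 3633152/776997
solve [mL_A; mL_B] = S·[w00; w01] and [mR_A; mR_B] = S·[w10; w11]:
  w00 = -1/2, w01 = 0, w10 = 1/2, w11 = -1/2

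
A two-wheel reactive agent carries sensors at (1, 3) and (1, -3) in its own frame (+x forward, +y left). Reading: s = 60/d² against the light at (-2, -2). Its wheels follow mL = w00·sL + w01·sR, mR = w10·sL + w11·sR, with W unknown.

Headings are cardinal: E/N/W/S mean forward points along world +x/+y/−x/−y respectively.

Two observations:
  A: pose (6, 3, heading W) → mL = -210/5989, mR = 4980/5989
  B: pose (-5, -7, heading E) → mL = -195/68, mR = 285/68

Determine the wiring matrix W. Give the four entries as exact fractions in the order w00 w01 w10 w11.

-1/2 1 1/2 1/2

obs A: pose=(6,3,W) → sL=60/53, sR=60/113, mL=-210/5989, mR=4980/5989
obs B: pose=(-5,-7,E) → sL=15/2, sR=15/17, mL=-195/68, mR=285/68
sensor matrix S = [[60/53, 60/113], [15/2, 15/17]]; det S = -303750/101813
solve [mL_A; mL_B] = S·[w00; w01] and [mR_A; mR_B] = S·[w10; w11]:
  w00 = -1/2, w01 = 1, w10 = 1/2, w11 = 1/2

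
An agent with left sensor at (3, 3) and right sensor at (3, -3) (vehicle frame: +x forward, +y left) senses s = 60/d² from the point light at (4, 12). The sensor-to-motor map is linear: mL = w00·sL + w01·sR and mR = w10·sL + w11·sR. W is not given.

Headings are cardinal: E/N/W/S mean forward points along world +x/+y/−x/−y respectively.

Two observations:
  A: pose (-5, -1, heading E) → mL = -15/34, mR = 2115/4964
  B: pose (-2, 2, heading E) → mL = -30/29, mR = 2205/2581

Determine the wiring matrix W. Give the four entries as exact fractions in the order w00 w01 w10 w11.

obs A: pose=(-5,-1,E) → sL=15/34, sR=15/73, mL=-15/34, mR=2115/4964
obs B: pose=(-2,2,E) → sL=30/29, sR=30/89, mL=-30/29, mR=2205/2581
sensor matrix S = [[15/34, 15/73], [30/29, 30/89]]; det S = -204525/3203021
solve [mL_A; mL_B] = S·[w00; w01] and [mR_A; mR_B] = S·[w10; w11]:
  w00 = -1, w01 = 0, w10 = 1/2, w11 = 1

-1 0 1/2 1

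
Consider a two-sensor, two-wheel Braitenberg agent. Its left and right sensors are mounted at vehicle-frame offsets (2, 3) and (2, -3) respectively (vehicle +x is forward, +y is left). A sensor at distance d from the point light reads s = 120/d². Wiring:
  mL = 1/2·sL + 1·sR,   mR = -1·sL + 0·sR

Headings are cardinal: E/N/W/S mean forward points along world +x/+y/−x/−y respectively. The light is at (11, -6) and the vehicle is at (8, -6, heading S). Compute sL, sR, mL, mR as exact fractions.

30 3 18 -30

left sensor world pos  = (11, -8); dL² = 4
right sensor world pos = (5, -8); dR² = 40
sL = 120/4 = 30
sR = 120/40 = 3
mL = 1/2·sL + 1·sR = 18
mR = -1·sL + 0·sR = -30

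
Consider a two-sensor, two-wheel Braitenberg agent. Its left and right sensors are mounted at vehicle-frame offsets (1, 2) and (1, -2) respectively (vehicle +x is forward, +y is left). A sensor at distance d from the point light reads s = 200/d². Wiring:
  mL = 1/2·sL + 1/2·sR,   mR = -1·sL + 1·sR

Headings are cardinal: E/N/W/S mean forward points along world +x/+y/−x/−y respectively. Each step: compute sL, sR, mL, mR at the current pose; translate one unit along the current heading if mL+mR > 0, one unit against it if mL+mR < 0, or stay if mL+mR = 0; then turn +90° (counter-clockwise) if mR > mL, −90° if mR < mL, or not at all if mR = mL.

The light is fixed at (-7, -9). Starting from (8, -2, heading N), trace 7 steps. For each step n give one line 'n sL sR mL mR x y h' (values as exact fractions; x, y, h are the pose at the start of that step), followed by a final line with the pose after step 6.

0 200/233 200/353 58600/82249 -24000/82249 8 -2 N
1 50/89 50/73 4050/6497 800/6497 8 -1 E
2 200/373 40/49 12360/18277 5120/18277 9 -1 S
3 4/5 100/153 556/765 -112/765 9 -2 W
4 200/233 200/353 58600/82249 -24000/82249 8 -2 N
5 50/89 50/73 4050/6497 800/6497 8 -1 E
6 200/373 40/49 12360/18277 5120/18277 9 -1 S
final 9 -2 W

n=0: pose=(8,-2,N); sL=200/233, sR=200/353; mL=58600/82249, mR=-24000/82249; mL+mR=34600/82249 → advance +1; mR−mL=-82600/82249 → turn -1·90°
n=1: pose=(8,-1,E); sL=50/89, sR=50/73; mL=4050/6497, mR=800/6497; mL+mR=4850/6497 → advance +1; mR−mL=-3250/6497 → turn -1·90°
n=2: pose=(9,-1,S); sL=200/373, sR=40/49; mL=12360/18277, mR=5120/18277; mL+mR=17480/18277 → advance +1; mR−mL=-7240/18277 → turn -1·90°
n=3: pose=(9,-2,W); sL=4/5, sR=100/153; mL=556/765, mR=-112/765; mL+mR=148/255 → advance +1; mR−mL=-668/765 → turn -1·90°
n=4: pose=(8,-2,N); sL=200/233, sR=200/353; mL=58600/82249, mR=-24000/82249; mL+mR=34600/82249 → advance +1; mR−mL=-82600/82249 → turn -1·90°
n=5: pose=(8,-1,E); sL=50/89, sR=50/73; mL=4050/6497, mR=800/6497; mL+mR=4850/6497 → advance +1; mR−mL=-3250/6497 → turn -1·90°
n=6: pose=(9,-1,S); sL=200/373, sR=40/49; mL=12360/18277, mR=5120/18277; mL+mR=17480/18277 → advance +1; mR−mL=-7240/18277 → turn -1·90°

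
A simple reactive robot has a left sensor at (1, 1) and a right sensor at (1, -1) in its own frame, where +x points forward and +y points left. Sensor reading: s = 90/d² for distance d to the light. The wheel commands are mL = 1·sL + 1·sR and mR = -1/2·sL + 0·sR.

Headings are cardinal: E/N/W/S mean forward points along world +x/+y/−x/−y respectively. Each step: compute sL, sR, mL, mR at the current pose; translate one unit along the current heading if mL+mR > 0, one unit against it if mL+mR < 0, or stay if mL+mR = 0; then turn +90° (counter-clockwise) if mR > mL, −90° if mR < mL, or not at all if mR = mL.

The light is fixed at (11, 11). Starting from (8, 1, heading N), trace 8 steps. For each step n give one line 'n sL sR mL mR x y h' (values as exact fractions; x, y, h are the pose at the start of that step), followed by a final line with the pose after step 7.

0 90/97 18/17 3276/1649 -45/97 8 1 N
1 45/34 45/52 1935/884 -45/68 8 2 E
2 90/101 90/109 18900/11009 -45/101 9 2 S
3 9/13 1 22/13 -9/26 9 1 W
4 90/97 18/17 3276/1649 -45/97 8 1 N
5 45/34 45/52 1935/884 -45/68 8 2 E
6 90/101 90/109 18900/11009 -45/101 9 2 S
7 9/13 1 22/13 -9/26 9 1 W
final 8 1 N

n=0: pose=(8,1,N); sL=90/97, sR=18/17; mL=3276/1649, mR=-45/97; mL+mR=2511/1649 → advance +1; mR−mL=-4041/1649 → turn -1·90°
n=1: pose=(8,2,E); sL=45/34, sR=45/52; mL=1935/884, mR=-45/68; mL+mR=675/442 → advance +1; mR−mL=-630/221 → turn -1·90°
n=2: pose=(9,2,S); sL=90/101, sR=90/109; mL=18900/11009, mR=-45/101; mL+mR=13995/11009 → advance +1; mR−mL=-23805/11009 → turn -1·90°
n=3: pose=(9,1,W); sL=9/13, sR=1; mL=22/13, mR=-9/26; mL+mR=35/26 → advance +1; mR−mL=-53/26 → turn -1·90°
n=4: pose=(8,1,N); sL=90/97, sR=18/17; mL=3276/1649, mR=-45/97; mL+mR=2511/1649 → advance +1; mR−mL=-4041/1649 → turn -1·90°
n=5: pose=(8,2,E); sL=45/34, sR=45/52; mL=1935/884, mR=-45/68; mL+mR=675/442 → advance +1; mR−mL=-630/221 → turn -1·90°
n=6: pose=(9,2,S); sL=90/101, sR=90/109; mL=18900/11009, mR=-45/101; mL+mR=13995/11009 → advance +1; mR−mL=-23805/11009 → turn -1·90°
n=7: pose=(9,1,W); sL=9/13, sR=1; mL=22/13, mR=-9/26; mL+mR=35/26 → advance +1; mR−mL=-53/26 → turn -1·90°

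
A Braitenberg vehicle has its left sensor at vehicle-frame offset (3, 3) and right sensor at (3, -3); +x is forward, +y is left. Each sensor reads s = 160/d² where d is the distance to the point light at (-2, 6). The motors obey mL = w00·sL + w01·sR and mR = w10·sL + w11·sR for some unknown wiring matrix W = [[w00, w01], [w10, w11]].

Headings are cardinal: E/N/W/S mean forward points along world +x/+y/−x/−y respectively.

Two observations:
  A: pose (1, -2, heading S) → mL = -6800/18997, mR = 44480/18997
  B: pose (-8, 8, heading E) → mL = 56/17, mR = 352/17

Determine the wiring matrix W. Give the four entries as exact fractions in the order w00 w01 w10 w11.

-1 1/2 1 1

obs A: pose=(1,-2,S) → sL=160/157, sR=160/121, mL=-6800/18997, mR=44480/18997
obs B: pose=(-8,8,E) → sL=80/17, sR=16, mL=56/17, mR=352/17
sensor matrix S = [[160/157, 160/121], [80/17, 16]]; det S = 3256320/322949
solve [mL_A; mL_B] = S·[w00; w01] and [mR_A; mR_B] = S·[w10; w11]:
  w00 = -1, w01 = 1/2, w10 = 1, w11 = 1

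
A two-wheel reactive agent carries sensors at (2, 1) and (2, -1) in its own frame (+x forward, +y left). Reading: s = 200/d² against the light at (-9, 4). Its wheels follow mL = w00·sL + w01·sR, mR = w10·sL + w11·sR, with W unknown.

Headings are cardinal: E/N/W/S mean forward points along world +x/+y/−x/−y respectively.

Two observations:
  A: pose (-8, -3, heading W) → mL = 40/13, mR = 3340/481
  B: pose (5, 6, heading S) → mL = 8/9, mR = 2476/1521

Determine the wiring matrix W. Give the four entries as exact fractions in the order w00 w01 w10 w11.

obs A: pose=(-8,-3,W) → sL=40/13, sR=200/37, mL=40/13, mR=3340/481
obs B: pose=(5,6,S) → sL=8/9, sR=200/169, mL=8/9, mR=2476/1521
sensor matrix S = [[40/13, 200/37], [8/9, 200/169]]; det S = -851200/731601
solve [mL_A; mL_B] = S·[w00; w01] and [mR_A; mR_B] = S·[w10; w11]:
  w00 = 1, w01 = 0, w10 = 1/2, w11 = 1

1 0 1/2 1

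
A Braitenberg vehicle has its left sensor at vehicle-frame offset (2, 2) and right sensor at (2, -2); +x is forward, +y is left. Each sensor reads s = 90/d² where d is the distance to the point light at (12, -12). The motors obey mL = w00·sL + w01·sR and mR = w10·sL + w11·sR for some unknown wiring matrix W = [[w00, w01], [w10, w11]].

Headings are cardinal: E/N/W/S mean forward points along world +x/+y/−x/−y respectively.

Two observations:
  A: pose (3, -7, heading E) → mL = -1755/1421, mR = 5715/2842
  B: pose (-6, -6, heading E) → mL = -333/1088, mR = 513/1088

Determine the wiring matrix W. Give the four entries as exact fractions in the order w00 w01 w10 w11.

obs A: pose=(3,-7,E) → sL=45/49, sR=45/29, mL=-1755/1421, mR=5715/2842
obs B: pose=(-6,-6,E) → sL=9/32, sR=45/136, mL=-333/1088, mR=513/1088
sensor matrix S = [[45/49, 45/29], [9/32, 45/136]]; det S = -102465/773024
solve [mL_A; mL_B] = S·[w00; w01] and [mR_A; mR_B] = S·[w10; w11]:
  w00 = -1/2, w01 = -1/2, w10 = 1/2, w11 = 1

-1/2 -1/2 1/2 1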